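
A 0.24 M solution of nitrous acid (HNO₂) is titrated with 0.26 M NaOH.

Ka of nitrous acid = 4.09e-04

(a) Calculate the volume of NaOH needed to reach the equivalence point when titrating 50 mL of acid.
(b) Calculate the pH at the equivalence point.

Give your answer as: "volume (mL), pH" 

moles acid = 0.24 × 50/1000 = 0.012 mol; V_base = moles/0.26 × 1000 = 46.2 mL. At equivalence only the conjugate base is present: [A⁻] = 0.012/0.096 = 1.2480e-01 M. Kb = Kw/Ka = 2.44e-11; [OH⁻] = √(Kb × [A⁻]) = 1.7468e-06; pOH = 5.76; pH = 14 - pOH = 8.24.

V = 46.2 mL, pH = 8.24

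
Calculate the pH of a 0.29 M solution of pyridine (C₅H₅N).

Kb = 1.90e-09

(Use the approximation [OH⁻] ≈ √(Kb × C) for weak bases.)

[OH⁻] = √(Kb × C) = √(1.90e-09 × 0.29) = 2.3473e-05. pOH = 4.63, pH = 14 - pOH

pH = 9.37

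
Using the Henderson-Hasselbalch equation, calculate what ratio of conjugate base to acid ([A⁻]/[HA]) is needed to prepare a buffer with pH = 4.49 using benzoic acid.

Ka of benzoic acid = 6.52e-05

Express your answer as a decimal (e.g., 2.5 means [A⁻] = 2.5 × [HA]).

pKa = -log(6.52e-05) = 4.1858. pH = pKa + log([A⁻]/[HA]), so log([A⁻]/[HA]) = pH − pKa = 4.49 − 4.1858 = 0.3042. [A⁻]/[HA] = 10^(0.3042) = 2.01

[A⁻]/[HA] = 2.01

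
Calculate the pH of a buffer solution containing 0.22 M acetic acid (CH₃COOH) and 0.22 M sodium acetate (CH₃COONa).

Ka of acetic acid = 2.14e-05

pKa = -log(2.14e-05) = 4.67. pH = pKa + log([A⁻]/[HA]) = 4.67 + log(0.22/0.22)

pH = 4.67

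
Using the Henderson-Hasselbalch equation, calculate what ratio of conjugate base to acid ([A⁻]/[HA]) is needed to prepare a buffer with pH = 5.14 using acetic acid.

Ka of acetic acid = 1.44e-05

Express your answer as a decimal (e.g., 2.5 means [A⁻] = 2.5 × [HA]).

pKa = -log(1.44e-05) = 4.8416. pH = pKa + log([A⁻]/[HA]), so log([A⁻]/[HA]) = pH − pKa = 5.14 − 4.8416 = 0.2984. [A⁻]/[HA] = 10^(0.2984) = 1.99

[A⁻]/[HA] = 1.99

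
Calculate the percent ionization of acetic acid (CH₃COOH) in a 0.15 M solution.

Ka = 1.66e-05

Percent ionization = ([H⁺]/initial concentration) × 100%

Using Ka equilibrium: x² + Ka×x - Ka×C = 0. Solving: [H⁺] = 1.5697e-03. Percent = (1.5697e-03/0.15) × 100

Percent ionization = 1.05%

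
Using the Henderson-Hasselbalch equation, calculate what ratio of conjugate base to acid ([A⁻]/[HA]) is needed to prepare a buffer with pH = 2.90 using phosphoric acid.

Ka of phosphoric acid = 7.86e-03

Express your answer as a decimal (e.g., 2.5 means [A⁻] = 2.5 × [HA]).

pKa = -log(7.86e-03) = 2.1046. pH = pKa + log([A⁻]/[HA]), so log([A⁻]/[HA]) = pH − pKa = 2.90 − 2.1046 = 0.7954. [A⁻]/[HA] = 10^(0.7954) = 6.24

[A⁻]/[HA] = 6.24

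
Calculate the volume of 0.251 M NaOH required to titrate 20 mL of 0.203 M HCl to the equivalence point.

At equivalence: moles acid = moles base. moles HCl = 0.203 × 20/1000 = 0.00406 mol. V_base = moles / 0.251 × 1000 = 16.2 mL.

V_{base} = 16.2 mL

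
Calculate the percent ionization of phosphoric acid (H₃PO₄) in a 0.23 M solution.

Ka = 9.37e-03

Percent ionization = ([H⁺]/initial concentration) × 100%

Using Ka equilibrium: x² + Ka×x - Ka×C = 0. Solving: [H⁺] = 4.1974e-02. Percent = (4.1974e-02/0.23) × 100

Percent ionization = 18.2%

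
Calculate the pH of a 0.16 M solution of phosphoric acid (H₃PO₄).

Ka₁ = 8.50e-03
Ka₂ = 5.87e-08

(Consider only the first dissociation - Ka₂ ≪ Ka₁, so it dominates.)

First dissociation dominates. From Ka₁ = [H⁺][HA⁻]/[H₂A], x² + Ka₁·x − Ka₁·C = 0 with C = 0.16 M and Ka₁ = 8.50e-03. Solving: [H⁺] = (−Ka₁ + √(Ka₁² + 4·Ka₁·C)) / 2 = 3.2872e-02 M. pH = -log(3.2872e-02) = 1.48.

pH = 1.48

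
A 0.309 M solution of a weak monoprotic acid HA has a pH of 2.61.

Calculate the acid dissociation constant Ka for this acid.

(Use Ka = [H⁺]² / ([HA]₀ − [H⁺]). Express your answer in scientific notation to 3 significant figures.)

[H⁺] = 10^(−pH) = 10^(−2.61) = 2.455e-03 M. For HA ⇌ H⁺ + A⁻, Ka = [H⁺][A⁻]/[HA] = [H⁺]² / ([HA]₀ − [H⁺]) = (2.455e-03)² / (0.309 − 2.455e-03) = 1.97e-05.

K_a = 1.97e-05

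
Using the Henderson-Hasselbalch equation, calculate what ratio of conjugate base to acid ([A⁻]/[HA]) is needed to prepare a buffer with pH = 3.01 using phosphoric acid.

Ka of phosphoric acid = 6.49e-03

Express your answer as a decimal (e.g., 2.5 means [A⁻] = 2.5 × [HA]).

pKa = -log(6.49e-03) = 2.1878. pH = pKa + log([A⁻]/[HA]), so log([A⁻]/[HA]) = pH − pKa = 3.01 − 2.1878 = 0.8222. [A⁻]/[HA] = 10^(0.8222) = 6.64

[A⁻]/[HA] = 6.64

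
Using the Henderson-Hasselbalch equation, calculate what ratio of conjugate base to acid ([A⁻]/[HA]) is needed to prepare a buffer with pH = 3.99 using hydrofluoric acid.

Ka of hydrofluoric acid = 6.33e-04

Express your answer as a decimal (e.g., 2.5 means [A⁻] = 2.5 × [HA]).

pKa = -log(6.33e-04) = 3.1986. pH = pKa + log([A⁻]/[HA]), so log([A⁻]/[HA]) = pH − pKa = 3.99 − 3.1986 = 0.7914. [A⁻]/[HA] = 10^(0.7914) = 6.19

[A⁻]/[HA] = 6.19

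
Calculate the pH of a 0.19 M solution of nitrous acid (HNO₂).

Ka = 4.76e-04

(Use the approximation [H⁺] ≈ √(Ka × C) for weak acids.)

[H⁺] = √(Ka × C) = √(4.76e-04 × 0.19) = 9.5100e-03. pH = -log(9.5100e-03)

pH = 2.02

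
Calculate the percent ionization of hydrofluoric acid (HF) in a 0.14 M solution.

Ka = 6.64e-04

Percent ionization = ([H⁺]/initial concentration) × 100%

Using Ka equilibrium: x² + Ka×x - Ka×C = 0. Solving: [H⁺] = 9.3153e-03. Percent = (9.3153e-03/0.14) × 100

Percent ionization = 6.65%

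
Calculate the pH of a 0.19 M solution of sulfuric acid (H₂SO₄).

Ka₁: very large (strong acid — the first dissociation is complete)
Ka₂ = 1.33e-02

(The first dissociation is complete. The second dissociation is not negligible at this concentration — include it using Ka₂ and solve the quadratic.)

First dissociation is complete: [H⁺]₀ = [HSO₄⁻]₀ = C = 0.19 M. Second dissociation HSO₄⁻ ⇌ H⁺ + SO₄²⁻: let x = [SO₄²⁻]. Ka₂ = (C + x)·x / (C − x) = 1.33e-02 → x² + (C + Ka₂)·x − Ka₂·C = 0 → x² + 0.20330·x − 2.527e-03 = 0. x = (−0.20330 + √(0.20330² + 4 × 2.527e-03)) / 2 = 1.1751e-02 M. [H⁺] = C + x = 0.19 + 1.1751e-02 = 2.0175e-01 M. pH = -log(2.0175e-01) = 0.70.

pH = 0.70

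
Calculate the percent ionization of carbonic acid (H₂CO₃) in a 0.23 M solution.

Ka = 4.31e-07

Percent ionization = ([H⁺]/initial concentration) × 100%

Using Ka equilibrium: x² + Ka×x - Ka×C = 0. Solving: [H⁺] = 3.1463e-04. Percent = (3.1463e-04/0.23) × 100

Percent ionization = 0.137%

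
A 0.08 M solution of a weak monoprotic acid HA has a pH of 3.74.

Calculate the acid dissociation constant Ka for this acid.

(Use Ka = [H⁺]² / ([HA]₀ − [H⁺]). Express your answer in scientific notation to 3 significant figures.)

[H⁺] = 10^(−pH) = 10^(−3.74) = 1.820e-04 M. For HA ⇌ H⁺ + A⁻, Ka = [H⁺][A⁻]/[HA] = [H⁺]² / ([HA]₀ − [H⁺]) = (1.820e-04)² / (0.08 − 1.820e-04) = 4.15e-07.

K_a = 4.15e-07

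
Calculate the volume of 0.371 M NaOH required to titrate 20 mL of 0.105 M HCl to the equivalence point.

At equivalence: moles acid = moles base. moles HCl = 0.105 × 20/1000 = 0.0021 mol. V_base = moles / 0.371 × 1000 = 5.7 mL.

V_{base} = 5.7 mL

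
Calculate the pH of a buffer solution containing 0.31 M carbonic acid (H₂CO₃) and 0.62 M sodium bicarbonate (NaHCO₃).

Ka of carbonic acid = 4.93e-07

pKa = -log(4.93e-07) = 6.31. pH = pKa + log([A⁻]/[HA]) = 6.31 + log(0.62/0.31)

pH = 6.61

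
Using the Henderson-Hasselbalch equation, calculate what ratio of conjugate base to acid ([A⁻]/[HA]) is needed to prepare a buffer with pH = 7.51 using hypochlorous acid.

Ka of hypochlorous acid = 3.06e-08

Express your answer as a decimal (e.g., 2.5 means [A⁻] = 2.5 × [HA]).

pKa = -log(3.06e-08) = 7.5143. pH = pKa + log([A⁻]/[HA]), so log([A⁻]/[HA]) = pH − pKa = 7.51 − 7.5143 = -0.0043. [A⁻]/[HA] = 10^(-0.0043) = 0.990

[A⁻]/[HA] = 0.990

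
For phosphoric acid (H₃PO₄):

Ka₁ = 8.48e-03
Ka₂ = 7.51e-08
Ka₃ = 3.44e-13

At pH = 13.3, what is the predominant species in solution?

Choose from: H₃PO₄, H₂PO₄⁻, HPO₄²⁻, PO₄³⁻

pKa₁ = 2.07, pKa₂ = 7.12, pKa₃ = 12.46. For a polyprotic acid the predominant species crosses at each pKa: below pKa_n the protonated form dominates, above it the deprotonated form does. At pH = 13.3, the predominant species is PO₄³⁻.

PO₄³⁻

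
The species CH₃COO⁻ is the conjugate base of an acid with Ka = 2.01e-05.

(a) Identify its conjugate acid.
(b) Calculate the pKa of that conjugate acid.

(a) The conjugate acid is formed by adding one H⁺ to CH₃COO⁻, giving CH₃COOH. (b) pKa = -log(Ka) = -log(2.01e-05) = 4.70.

Conjugate acid: CH₃COOH; pK_a = 4.70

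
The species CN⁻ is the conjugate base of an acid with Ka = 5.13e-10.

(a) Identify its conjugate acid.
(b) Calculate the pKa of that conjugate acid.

(a) The conjugate acid is formed by adding one H⁺ to CN⁻, giving HCN. (b) pKa = -log(Ka) = -log(5.13e-10) = 9.29.

Conjugate acid: HCN; pK_a = 9.29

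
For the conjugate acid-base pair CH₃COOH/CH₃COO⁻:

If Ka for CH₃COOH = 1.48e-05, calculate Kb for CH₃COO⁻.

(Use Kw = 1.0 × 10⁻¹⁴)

For a conjugate pair Ka × Kb = Kw, so Kb = Kw/Ka = 1.0 × 10⁻¹⁴ / 1.48e-05 = 6.76e-10.

K_b = 6.76e-10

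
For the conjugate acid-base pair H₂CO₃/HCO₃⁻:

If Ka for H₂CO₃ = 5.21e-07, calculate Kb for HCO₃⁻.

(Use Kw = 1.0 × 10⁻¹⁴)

For a conjugate pair Ka × Kb = Kw, so Kb = Kw/Ka = 1.0 × 10⁻¹⁴ / 5.21e-07 = 1.92e-08.

K_b = 1.92e-08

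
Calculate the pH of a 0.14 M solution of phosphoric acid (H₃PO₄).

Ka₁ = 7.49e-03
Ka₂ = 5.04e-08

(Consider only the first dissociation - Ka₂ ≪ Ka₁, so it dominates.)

First dissociation dominates. From Ka₁ = [H⁺][HA⁻]/[H₂A], x² + Ka₁·x − Ka₁·C = 0 with C = 0.14 M and Ka₁ = 7.49e-03. Solving: [H⁺] = (−Ka₁ + √(Ka₁² + 4·Ka₁·C)) / 2 = 2.8853e-02 M. pH = -log(2.8853e-02) = 1.54.

pH = 1.54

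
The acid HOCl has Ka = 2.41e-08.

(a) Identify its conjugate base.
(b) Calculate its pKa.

(a) The conjugate base is formed by removing one H⁺ from HOCl, giving OCl⁻. (b) pKa = -log(Ka) = -log(2.41e-08) = 7.62.

Conjugate base: OCl⁻; pK_a = 7.62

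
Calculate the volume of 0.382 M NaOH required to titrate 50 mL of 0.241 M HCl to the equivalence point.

At equivalence: moles acid = moles base. moles HCl = 0.241 × 50/1000 = 0.01205 mol. V_base = moles / 0.382 × 1000 = 31.5 mL.

V_{base} = 31.5 mL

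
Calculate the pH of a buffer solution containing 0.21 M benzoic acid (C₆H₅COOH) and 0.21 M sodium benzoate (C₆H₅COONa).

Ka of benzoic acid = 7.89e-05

pKa = -log(7.89e-05) = 4.10. pH = pKa + log([A⁻]/[HA]) = 4.10 + log(0.21/0.21)

pH = 4.10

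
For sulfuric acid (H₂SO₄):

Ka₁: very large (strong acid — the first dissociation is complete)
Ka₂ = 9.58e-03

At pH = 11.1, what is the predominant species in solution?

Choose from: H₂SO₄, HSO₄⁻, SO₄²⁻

The first dissociation is complete, so H₂SO₄ itself is never the predominant species in water; pKa₂ = -log(9.58e-03) = 2.02. For a polyprotic acid the predominant species crosses at each pKa: below pKa_n the protonated form dominates, above it the deprotonated form does. At pH = 11.1, the predominant species is SO₄²⁻.

SO₄²⁻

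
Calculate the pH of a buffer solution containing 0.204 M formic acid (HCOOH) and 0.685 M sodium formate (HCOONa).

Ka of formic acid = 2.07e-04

pKa = -log(2.07e-04) = 3.68. pH = pKa + log([A⁻]/[HA]) = 3.68 + log(0.685/0.204)

pH = 4.21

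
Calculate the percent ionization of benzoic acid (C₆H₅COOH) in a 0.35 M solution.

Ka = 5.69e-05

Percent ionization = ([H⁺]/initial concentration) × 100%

Using Ka equilibrium: x² + Ka×x - Ka×C = 0. Solving: [H⁺] = 4.4343e-03. Percent = (4.4343e-03/0.35) × 100

Percent ionization = 1.27%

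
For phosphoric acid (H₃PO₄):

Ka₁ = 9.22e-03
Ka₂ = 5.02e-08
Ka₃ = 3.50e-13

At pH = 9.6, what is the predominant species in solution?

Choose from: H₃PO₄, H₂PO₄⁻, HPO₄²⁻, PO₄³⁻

pKa₁ = 2.04, pKa₂ = 7.30, pKa₃ = 12.46. For a polyprotic acid the predominant species crosses at each pKa: below pKa_n the protonated form dominates, above it the deprotonated form does. At pH = 9.6, the predominant species is HPO₄²⁻.

HPO₄²⁻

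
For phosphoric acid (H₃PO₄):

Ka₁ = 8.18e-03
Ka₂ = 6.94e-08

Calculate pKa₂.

pKa₂ = -log(Ka₂) = -log(6.94e-08) = 7.16.

pK_{a2} = 7.16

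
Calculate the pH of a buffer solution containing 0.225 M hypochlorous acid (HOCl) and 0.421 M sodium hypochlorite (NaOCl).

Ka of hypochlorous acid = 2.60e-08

pKa = -log(2.60e-08) = 7.59. pH = pKa + log([A⁻]/[HA]) = 7.59 + log(0.421/0.225)

pH = 7.86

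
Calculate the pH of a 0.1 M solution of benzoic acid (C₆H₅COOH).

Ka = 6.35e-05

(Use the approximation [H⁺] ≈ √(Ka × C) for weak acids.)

[H⁺] = √(Ka × C) = √(6.35e-05 × 0.1) = 2.5199e-03. pH = -log(2.5199e-03)

pH = 2.60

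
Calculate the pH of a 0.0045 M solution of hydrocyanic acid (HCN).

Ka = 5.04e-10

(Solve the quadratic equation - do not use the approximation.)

x² + Ka×x - Ka×C = 0. Using quadratic formula: [H⁺] = 1.5057e-06

pH = 5.82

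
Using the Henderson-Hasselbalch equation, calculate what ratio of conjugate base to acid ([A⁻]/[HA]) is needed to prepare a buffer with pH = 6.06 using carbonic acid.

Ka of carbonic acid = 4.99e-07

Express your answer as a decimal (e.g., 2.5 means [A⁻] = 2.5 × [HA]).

pKa = -log(4.99e-07) = 6.3019. pH = pKa + log([A⁻]/[HA]), so log([A⁻]/[HA]) = pH − pKa = 6.06 − 6.3019 = -0.2419. [A⁻]/[HA] = 10^(-0.2419) = 0.573

[A⁻]/[HA] = 0.573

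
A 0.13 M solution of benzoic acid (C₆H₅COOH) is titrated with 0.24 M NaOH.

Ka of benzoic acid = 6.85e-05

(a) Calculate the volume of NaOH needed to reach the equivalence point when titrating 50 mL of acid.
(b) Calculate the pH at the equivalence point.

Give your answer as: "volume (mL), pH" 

moles acid = 0.13 × 50/1000 = 0.0065 mol; V_base = moles/0.24 × 1000 = 27.1 mL. At equivalence only the conjugate base is present: [A⁻] = 0.0065/0.077 = 8.4324e-02 M. Kb = Kw/Ka = 1.46e-10; [OH⁻] = √(Kb × [A⁻]) = 3.5086e-06; pOH = 5.45; pH = 14 - pOH = 8.55.

V = 27.1 mL, pH = 8.55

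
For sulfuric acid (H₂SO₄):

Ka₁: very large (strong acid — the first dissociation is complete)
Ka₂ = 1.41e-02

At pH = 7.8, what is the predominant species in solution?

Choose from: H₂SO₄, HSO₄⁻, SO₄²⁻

The first dissociation is complete, so H₂SO₄ itself is never the predominant species in water; pKa₂ = -log(1.41e-02) = 1.85. For a polyprotic acid the predominant species crosses at each pKa: below pKa_n the protonated form dominates, above it the deprotonated form does. At pH = 7.8, the predominant species is SO₄²⁻.

SO₄²⁻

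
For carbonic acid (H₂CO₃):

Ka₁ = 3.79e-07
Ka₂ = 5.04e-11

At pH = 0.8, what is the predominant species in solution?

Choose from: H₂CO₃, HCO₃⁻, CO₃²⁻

pKa₁ = 6.42, pKa₂ = 10.30. For a polyprotic acid the predominant species crosses at each pKa: below pKa_n the protonated form dominates, above it the deprotonated form does. At pH = 0.8, the predominant species is H₂CO₃.

H₂CO₃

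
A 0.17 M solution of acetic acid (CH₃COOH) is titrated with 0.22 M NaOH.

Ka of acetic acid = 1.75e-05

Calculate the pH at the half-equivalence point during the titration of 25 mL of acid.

At half-equivalence [HA] = [A⁻], so Henderson-Hasselbalch gives pH = pKa = -log(1.75e-05) = 4.76.

pH = pKa = 4.76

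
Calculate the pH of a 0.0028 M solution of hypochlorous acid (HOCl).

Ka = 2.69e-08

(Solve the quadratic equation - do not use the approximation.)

x² + Ka×x - Ka×C = 0. Using quadratic formula: [H⁺] = 8.6653e-06

pH = 5.06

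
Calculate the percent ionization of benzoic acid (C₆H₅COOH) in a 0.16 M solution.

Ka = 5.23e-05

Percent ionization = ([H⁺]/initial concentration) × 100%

Using Ka equilibrium: x² + Ka×x - Ka×C = 0. Solving: [H⁺] = 2.8667e-03. Percent = (2.8667e-03/0.16) × 100

Percent ionization = 1.79%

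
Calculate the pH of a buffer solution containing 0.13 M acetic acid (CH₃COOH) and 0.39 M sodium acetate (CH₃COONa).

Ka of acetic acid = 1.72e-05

pKa = -log(1.72e-05) = 4.76. pH = pKa + log([A⁻]/[HA]) = 4.76 + log(0.39/0.13)

pH = 5.24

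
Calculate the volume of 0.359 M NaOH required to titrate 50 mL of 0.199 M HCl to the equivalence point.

At equivalence: moles acid = moles base. moles HCl = 0.199 × 50/1000 = 0.00995 mol. V_base = moles / 0.359 × 1000 = 27.7 mL.

V_{base} = 27.7 mL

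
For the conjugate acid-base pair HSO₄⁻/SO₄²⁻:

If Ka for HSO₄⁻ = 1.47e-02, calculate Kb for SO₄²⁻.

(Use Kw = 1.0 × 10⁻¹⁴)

For a conjugate pair Ka × Kb = Kw, so Kb = Kw/Ka = 1.0 × 10⁻¹⁴ / 1.47e-02 = 6.80e-13.

K_b = 6.80e-13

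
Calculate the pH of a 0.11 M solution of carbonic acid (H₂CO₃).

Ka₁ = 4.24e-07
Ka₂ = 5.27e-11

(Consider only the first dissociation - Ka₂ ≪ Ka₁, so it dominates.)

First dissociation dominates. From Ka₁ = [H⁺][HA⁻]/[H₂A], x² + Ka₁·x − Ka₁·C = 0 with C = 0.11 M and Ka₁ = 4.24e-07. Solving: [H⁺] = (−Ka₁ + √(Ka₁² + 4·Ka₁·C)) / 2 = 2.1575e-04 M. pH = -log(2.1575e-04) = 3.67.

pH = 3.67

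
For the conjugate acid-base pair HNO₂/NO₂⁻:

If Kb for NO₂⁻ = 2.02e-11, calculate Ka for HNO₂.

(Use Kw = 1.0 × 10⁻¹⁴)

For a conjugate pair Ka × Kb = Kw, so Ka = Kw/Kb = 1.0 × 10⁻¹⁴ / 2.02e-11 = 4.95e-04.

K_a = 4.95e-04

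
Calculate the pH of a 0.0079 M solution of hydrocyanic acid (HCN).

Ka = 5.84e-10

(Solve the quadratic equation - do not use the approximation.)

x² + Ka×x - Ka×C = 0. Using quadratic formula: [H⁺] = 2.1476e-06

pH = 5.67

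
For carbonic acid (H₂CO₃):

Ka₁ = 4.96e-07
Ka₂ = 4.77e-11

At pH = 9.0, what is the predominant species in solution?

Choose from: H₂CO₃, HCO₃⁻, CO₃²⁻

pKa₁ = 6.30, pKa₂ = 10.32. For a polyprotic acid the predominant species crosses at each pKa: below pKa_n the protonated form dominates, above it the deprotonated form does. At pH = 9.0, the predominant species is HCO₃⁻.

HCO₃⁻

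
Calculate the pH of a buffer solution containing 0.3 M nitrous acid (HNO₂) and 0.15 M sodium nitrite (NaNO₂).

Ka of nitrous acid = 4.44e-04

pKa = -log(4.44e-04) = 3.35. pH = pKa + log([A⁻]/[HA]) = 3.35 + log(0.15/0.3)

pH = 3.05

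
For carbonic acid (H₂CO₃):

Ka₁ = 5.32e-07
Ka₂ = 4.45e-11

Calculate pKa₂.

pKa₂ = -log(Ka₂) = -log(4.45e-11) = 10.35.

pK_{a2} = 10.35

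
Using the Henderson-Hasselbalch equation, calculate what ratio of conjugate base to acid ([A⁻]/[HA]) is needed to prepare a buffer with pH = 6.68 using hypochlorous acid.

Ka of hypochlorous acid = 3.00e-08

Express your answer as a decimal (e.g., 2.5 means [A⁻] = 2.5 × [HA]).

pKa = -log(3.00e-08) = 7.5229. pH = pKa + log([A⁻]/[HA]), so log([A⁻]/[HA]) = pH − pKa = 6.68 − 7.5229 = -0.8429. [A⁻]/[HA] = 10^(-0.8429) = 0.144

[A⁻]/[HA] = 0.144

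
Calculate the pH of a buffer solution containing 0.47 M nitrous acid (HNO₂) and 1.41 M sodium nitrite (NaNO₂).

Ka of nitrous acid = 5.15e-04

pKa = -log(5.15e-04) = 3.29. pH = pKa + log([A⁻]/[HA]) = 3.29 + log(1.41/0.47)

pH = 3.77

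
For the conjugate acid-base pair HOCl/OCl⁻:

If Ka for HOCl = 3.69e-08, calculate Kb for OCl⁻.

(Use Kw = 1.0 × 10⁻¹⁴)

For a conjugate pair Ka × Kb = Kw, so Kb = Kw/Ka = 1.0 × 10⁻¹⁴ / 3.69e-08 = 2.71e-07.

K_b = 2.71e-07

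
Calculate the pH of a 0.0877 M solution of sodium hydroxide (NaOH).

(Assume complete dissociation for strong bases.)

[OH⁻] = 0.0877 M for strong base. pOH = -log[OH⁻] = 1.06, pH = 14 - pOH

pH = 12.94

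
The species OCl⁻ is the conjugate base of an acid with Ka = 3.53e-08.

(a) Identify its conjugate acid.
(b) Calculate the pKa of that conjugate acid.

(a) The conjugate acid is formed by adding one H⁺ to OCl⁻, giving HOCl. (b) pKa = -log(Ka) = -log(3.53e-08) = 7.45.

Conjugate acid: HOCl; pK_a = 7.45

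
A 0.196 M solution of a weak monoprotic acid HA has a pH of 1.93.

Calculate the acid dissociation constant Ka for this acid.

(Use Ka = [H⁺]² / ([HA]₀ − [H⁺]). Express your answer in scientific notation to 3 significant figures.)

[H⁺] = 10^(−pH) = 10^(−1.93) = 1.175e-02 M. For HA ⇌ H⁺ + A⁻, Ka = [H⁺][A⁻]/[HA] = [H⁺]² / ([HA]₀ − [H⁺]) = (1.175e-02)² / (0.196 − 1.175e-02) = 7.49e-04.

K_a = 7.49e-04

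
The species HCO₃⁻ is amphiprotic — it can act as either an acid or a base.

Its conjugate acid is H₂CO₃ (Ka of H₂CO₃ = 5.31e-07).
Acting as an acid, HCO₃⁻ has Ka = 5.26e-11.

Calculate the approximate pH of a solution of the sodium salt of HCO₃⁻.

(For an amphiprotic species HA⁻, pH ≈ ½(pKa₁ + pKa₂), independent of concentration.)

pKa₁ = -log(5.31e-07) = 6.27; pKa₂ = -log(5.26e-11) = 10.28. For an amphiprotic species, pH ≈ ½(pKa₁ + pKa₂) = ½(6.27 + 10.28) = 8.28.

pH = 8.28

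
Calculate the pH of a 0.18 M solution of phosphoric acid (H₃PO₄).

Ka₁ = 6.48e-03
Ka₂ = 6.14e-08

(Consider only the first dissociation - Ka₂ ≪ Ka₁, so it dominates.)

First dissociation dominates. From Ka₁ = [H⁺][HA⁻]/[H₂A], x² + Ka₁·x − Ka₁·C = 0 with C = 0.18 M and Ka₁ = 6.48e-03. Solving: [H⁺] = (−Ka₁ + √(Ka₁² + 4·Ka₁·C)) / 2 = 3.1066e-02 M. pH = -log(3.1066e-02) = 1.51.

pH = 1.51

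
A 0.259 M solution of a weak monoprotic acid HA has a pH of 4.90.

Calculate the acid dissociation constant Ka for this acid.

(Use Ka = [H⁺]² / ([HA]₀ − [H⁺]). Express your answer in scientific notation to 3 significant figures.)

[H⁺] = 10^(−pH) = 10^(−4.90) = 1.259e-05 M. For HA ⇌ H⁺ + A⁻, Ka = [H⁺][A⁻]/[HA] = [H⁺]² / ([HA]₀ − [H⁺]) = (1.259e-05)² / (0.259 − 1.259e-05) = 6.12e-10.

K_a = 6.12e-10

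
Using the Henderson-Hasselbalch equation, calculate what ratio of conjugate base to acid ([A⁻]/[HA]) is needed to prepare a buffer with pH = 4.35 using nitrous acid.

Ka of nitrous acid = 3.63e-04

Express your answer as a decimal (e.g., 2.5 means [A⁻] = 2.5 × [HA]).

pKa = -log(3.63e-04) = 3.4401. pH = pKa + log([A⁻]/[HA]), so log([A⁻]/[HA]) = pH − pKa = 4.35 − 3.4401 = 0.9099. [A⁻]/[HA] = 10^(0.9099) = 8.13

[A⁻]/[HA] = 8.13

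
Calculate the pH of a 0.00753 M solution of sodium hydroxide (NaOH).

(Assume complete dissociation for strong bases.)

[OH⁻] = 0.00753 M for strong base. pOH = -log[OH⁻] = 2.12, pH = 14 - pOH

pH = 11.88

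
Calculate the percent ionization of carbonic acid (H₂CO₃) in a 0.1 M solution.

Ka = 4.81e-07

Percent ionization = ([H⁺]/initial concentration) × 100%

Using Ka equilibrium: x² + Ka×x - Ka×C = 0. Solving: [H⁺] = 2.1908e-04. Percent = (2.1908e-04/0.1) × 100

Percent ionization = 0.219%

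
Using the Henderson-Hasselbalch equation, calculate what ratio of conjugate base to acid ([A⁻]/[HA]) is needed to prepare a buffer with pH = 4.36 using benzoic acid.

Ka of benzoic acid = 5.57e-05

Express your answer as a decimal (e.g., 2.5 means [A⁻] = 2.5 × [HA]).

pKa = -log(5.57e-05) = 4.2541. pH = pKa + log([A⁻]/[HA]), so log([A⁻]/[HA]) = pH − pKa = 4.36 − 4.2541 = 0.1059. [A⁻]/[HA] = 10^(0.1059) = 1.28

[A⁻]/[HA] = 1.28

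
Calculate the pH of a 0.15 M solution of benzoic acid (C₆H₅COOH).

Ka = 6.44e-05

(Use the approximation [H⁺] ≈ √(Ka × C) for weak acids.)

[H⁺] = √(Ka × C) = √(6.44e-05 × 0.15) = 3.1081e-03. pH = -log(3.1081e-03)

pH = 2.51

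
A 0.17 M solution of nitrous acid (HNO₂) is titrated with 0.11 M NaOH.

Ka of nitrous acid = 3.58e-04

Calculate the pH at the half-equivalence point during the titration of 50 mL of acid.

At half-equivalence [HA] = [A⁻], so Henderson-Hasselbalch gives pH = pKa = -log(3.58e-04) = 3.45.

pH = pKa = 3.45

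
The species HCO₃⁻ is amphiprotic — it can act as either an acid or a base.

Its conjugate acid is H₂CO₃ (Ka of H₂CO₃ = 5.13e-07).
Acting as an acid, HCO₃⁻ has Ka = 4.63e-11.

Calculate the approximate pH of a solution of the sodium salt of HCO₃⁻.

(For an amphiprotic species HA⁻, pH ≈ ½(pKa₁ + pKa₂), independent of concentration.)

pKa₁ = -log(5.13e-07) = 6.29; pKa₂ = -log(4.63e-11) = 10.33. For an amphiprotic species, pH ≈ ½(pKa₁ + pKa₂) = ½(6.29 + 10.33) = 8.31.

pH = 8.31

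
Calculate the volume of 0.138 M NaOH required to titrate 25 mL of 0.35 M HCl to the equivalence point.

At equivalence: moles acid = moles base. moles HCl = 0.35 × 25/1000 = 0.00875 mol. V_base = moles / 0.138 × 1000 = 63.4 mL.

V_{base} = 63.4 mL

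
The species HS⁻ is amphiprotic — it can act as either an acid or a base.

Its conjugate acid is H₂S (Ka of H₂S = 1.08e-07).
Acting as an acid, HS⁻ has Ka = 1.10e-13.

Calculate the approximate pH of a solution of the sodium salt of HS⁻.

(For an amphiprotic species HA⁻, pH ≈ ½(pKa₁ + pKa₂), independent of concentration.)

pKa₁ = -log(1.08e-07) = 6.97; pKa₂ = -log(1.10e-13) = 12.96. For an amphiprotic species, pH ≈ ½(pKa₁ + pKa₂) = ½(6.97 + 12.96) = 9.96.

pH = 9.96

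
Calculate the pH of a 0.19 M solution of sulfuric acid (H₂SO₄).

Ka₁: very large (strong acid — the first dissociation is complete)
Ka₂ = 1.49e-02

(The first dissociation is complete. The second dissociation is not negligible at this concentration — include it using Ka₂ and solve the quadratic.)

First dissociation is complete: [H⁺]₀ = [HSO₄⁻]₀ = C = 0.19 M. Second dissociation HSO₄⁻ ⇌ H⁺ + SO₄²⁻: let x = [SO₄²⁻]. Ka₂ = (C + x)·x / (C − x) = 1.49e-02 → x² + (C + Ka₂)·x − Ka₂·C = 0 → x² + 0.20490·x − 2.831e-03 = 0. x = (−0.20490 + √(0.20490² + 4 × 2.831e-03)) / 2 = 1.2993e-02 M. [H⁺] = C + x = 0.19 + 1.2993e-02 = 2.0299e-01 M. pH = -log(2.0299e-01) = 0.69.

pH = 0.69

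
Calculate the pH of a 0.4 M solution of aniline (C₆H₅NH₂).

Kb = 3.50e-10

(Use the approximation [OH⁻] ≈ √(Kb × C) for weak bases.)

[OH⁻] = √(Kb × C) = √(3.50e-10 × 0.4) = 1.1832e-05. pOH = 4.93, pH = 14 - pOH

pH = 9.07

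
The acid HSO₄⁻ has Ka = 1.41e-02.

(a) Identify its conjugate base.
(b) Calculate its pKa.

(a) The conjugate base is formed by removing one H⁺ from HSO₄⁻, giving SO₄²⁻. (b) pKa = -log(Ka) = -log(1.41e-02) = 1.85.

Conjugate base: SO₄²⁻; pK_a = 1.85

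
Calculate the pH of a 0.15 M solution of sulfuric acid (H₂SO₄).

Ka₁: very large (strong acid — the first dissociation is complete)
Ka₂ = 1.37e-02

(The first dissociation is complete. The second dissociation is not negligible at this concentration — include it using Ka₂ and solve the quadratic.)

First dissociation is complete: [H⁺]₀ = [HSO₄⁻]₀ = C = 0.15 M. Second dissociation HSO₄⁻ ⇌ H⁺ + SO₄²⁻: let x = [SO₄²⁻]. Ka₂ = (C + x)·x / (C − x) = 1.37e-02 → x² + (C + Ka₂)·x − Ka₂·C = 0 → x² + 0.16370·x − 2.055e-03 = 0. x = (−0.16370 + √(0.16370² + 4 × 2.055e-03)) / 2 = 1.1715e-02 M. [H⁺] = C + x = 0.15 + 1.1715e-02 = 1.6172e-01 M. pH = -log(1.6172e-01) = 0.79.

pH = 0.79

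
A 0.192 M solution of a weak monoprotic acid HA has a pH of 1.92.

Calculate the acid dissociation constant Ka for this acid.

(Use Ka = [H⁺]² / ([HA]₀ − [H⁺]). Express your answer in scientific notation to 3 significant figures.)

[H⁺] = 10^(−pH) = 10^(−1.92) = 1.202e-02 M. For HA ⇌ H⁺ + A⁻, Ka = [H⁺][A⁻]/[HA] = [H⁺]² / ([HA]₀ − [H⁺]) = (1.202e-02)² / (0.192 − 1.202e-02) = 8.03e-04.

K_a = 8.03e-04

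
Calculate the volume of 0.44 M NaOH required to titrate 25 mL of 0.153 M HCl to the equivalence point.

At equivalence: moles acid = moles base. moles HCl = 0.153 × 25/1000 = 0.003825 mol. V_base = moles / 0.44 × 1000 = 8.7 mL.

V_{base} = 8.7 mL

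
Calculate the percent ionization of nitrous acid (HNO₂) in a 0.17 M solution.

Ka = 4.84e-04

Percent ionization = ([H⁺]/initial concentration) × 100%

Using Ka equilibrium: x² + Ka×x - Ka×C = 0. Solving: [H⁺] = 8.8321e-03. Percent = (8.8321e-03/0.17) × 100

Percent ionization = 5.2%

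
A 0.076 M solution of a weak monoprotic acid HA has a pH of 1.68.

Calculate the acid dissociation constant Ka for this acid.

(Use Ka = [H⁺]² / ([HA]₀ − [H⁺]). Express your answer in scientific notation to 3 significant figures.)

[H⁺] = 10^(−pH) = 10^(−1.68) = 2.089e-02 M. For HA ⇌ H⁺ + A⁻, Ka = [H⁺][A⁻]/[HA] = [H⁺]² / ([HA]₀ − [H⁺]) = (2.089e-02)² / (0.076 − 2.089e-02) = 7.92e-03.

K_a = 7.92e-03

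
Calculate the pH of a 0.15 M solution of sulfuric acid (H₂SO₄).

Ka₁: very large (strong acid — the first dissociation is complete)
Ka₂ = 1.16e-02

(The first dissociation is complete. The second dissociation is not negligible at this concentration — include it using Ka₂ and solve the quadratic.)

First dissociation is complete: [H⁺]₀ = [HSO₄⁻]₀ = C = 0.15 M. Second dissociation HSO₄⁻ ⇌ H⁺ + SO₄²⁻: let x = [SO₄²⁻]. Ka₂ = (C + x)·x / (C − x) = 1.16e-02 → x² + (C + Ka₂)·x − Ka₂·C = 0 → x² + 0.16160·x − 1.740e-03 = 0. x = (−0.16160 + √(0.16160² + 4 × 1.740e-03)) / 2 = 1.0132e-02 M. [H⁺] = C + x = 0.15 + 1.0132e-02 = 1.6013e-01 M. pH = -log(1.6013e-01) = 0.80.

pH = 0.80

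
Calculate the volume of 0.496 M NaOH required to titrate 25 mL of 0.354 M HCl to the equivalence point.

At equivalence: moles acid = moles base. moles HCl = 0.354 × 25/1000 = 0.00885 mol. V_base = moles / 0.496 × 1000 = 17.8 mL.

V_{base} = 17.8 mL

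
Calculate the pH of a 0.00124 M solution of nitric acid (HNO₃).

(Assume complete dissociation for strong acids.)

[H⁺] = 0.00124 M for strong acid. pH = -log[H⁺] = -log(0.00124)

pH = 2.91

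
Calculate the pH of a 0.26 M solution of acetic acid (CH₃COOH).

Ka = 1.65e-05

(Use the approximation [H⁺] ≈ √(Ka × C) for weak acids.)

[H⁺] = √(Ka × C) = √(1.65e-05 × 0.26) = 2.0712e-03. pH = -log(2.0712e-03)

pH = 2.68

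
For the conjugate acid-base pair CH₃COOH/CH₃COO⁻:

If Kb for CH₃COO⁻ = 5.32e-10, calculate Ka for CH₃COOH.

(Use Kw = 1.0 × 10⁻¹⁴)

For a conjugate pair Ka × Kb = Kw, so Ka = Kw/Kb = 1.0 × 10⁻¹⁴ / 5.32e-10 = 1.88e-05.

K_a = 1.88e-05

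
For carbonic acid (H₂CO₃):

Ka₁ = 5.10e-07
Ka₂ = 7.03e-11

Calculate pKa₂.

pKa₂ = -log(Ka₂) = -log(7.03e-11) = 10.15.

pK_{a2} = 10.15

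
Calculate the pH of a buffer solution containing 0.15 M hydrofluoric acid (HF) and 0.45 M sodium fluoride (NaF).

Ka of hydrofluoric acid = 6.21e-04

pKa = -log(6.21e-04) = 3.21. pH = pKa + log([A⁻]/[HA]) = 3.21 + log(0.45/0.15)

pH = 3.68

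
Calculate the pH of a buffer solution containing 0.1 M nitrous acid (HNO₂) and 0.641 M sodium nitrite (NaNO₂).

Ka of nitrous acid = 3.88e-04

pKa = -log(3.88e-04) = 3.41. pH = pKa + log([A⁻]/[HA]) = 3.41 + log(0.641/0.1)

pH = 4.22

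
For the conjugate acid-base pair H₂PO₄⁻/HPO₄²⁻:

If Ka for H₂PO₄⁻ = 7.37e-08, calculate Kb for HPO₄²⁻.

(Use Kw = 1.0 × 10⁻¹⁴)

For a conjugate pair Ka × Kb = Kw, so Kb = Kw/Ka = 1.0 × 10⁻¹⁴ / 7.37e-08 = 1.36e-07.

K_b = 1.36e-07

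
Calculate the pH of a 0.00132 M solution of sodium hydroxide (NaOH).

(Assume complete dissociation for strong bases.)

[OH⁻] = 0.00132 M for strong base. pOH = -log[OH⁻] = 2.88, pH = 14 - pOH

pH = 11.12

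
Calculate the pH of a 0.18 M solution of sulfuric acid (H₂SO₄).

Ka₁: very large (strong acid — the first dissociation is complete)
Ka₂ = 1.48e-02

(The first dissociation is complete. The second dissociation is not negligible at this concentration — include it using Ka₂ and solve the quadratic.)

First dissociation is complete: [H⁺]₀ = [HSO₄⁻]₀ = C = 0.18 M. Second dissociation HSO₄⁻ ⇌ H⁺ + SO₄²⁻: let x = [SO₄²⁻]. Ka₂ = (C + x)·x / (C − x) = 1.48e-02 → x² + (C + Ka₂)·x − Ka₂·C = 0 → x² + 0.19480·x − 2.664e-03 = 0. x = (−0.19480 + √(0.19480² + 4 × 2.664e-03)) / 2 = 1.2830e-02 M. [H⁺] = C + x = 0.18 + 1.2830e-02 = 1.9283e-01 M. pH = -log(1.9283e-01) = 0.71.

pH = 0.71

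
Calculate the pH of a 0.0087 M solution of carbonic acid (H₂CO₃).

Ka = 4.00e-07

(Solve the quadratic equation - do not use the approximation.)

x² + Ka×x - Ka×C = 0. Using quadratic formula: [H⁺] = 5.8792e-05

pH = 4.23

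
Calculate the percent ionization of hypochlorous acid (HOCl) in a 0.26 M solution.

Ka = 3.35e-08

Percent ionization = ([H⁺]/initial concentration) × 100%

Using Ka equilibrium: x² + Ka×x - Ka×C = 0. Solving: [H⁺] = 9.3311e-05. Percent = (9.3311e-05/0.26) × 100

Percent ionization = 0.0359%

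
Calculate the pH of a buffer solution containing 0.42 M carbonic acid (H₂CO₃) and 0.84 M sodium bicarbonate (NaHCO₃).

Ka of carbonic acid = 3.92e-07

pKa = -log(3.92e-07) = 6.41. pH = pKa + log([A⁻]/[HA]) = 6.41 + log(0.84/0.42)

pH = 6.71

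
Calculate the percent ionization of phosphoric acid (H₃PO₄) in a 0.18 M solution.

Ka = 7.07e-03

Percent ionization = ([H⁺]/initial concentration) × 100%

Using Ka equilibrium: x² + Ka×x - Ka×C = 0. Solving: [H⁺] = 3.2313e-02. Percent = (3.2313e-02/0.18) × 100

Percent ionization = 18%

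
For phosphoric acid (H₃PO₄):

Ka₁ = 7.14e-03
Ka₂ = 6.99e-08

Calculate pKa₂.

pKa₂ = -log(Ka₂) = -log(6.99e-08) = 7.16.

pK_{a2} = 7.16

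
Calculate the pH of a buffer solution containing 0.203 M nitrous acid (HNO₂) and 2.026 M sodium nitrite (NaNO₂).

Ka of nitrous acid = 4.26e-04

pKa = -log(4.26e-04) = 3.37. pH = pKa + log([A⁻]/[HA]) = 3.37 + log(2.026/0.203)

pH = 4.37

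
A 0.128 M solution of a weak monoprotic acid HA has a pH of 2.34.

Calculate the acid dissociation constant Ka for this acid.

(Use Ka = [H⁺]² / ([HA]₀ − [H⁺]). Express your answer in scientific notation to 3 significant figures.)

[H⁺] = 10^(−pH) = 10^(−2.34) = 4.571e-03 M. For HA ⇌ H⁺ + A⁻, Ka = [H⁺][A⁻]/[HA] = [H⁺]² / ([HA]₀ − [H⁺]) = (4.571e-03)² / (0.128 − 4.571e-03) = 1.69e-04.

K_a = 1.69e-04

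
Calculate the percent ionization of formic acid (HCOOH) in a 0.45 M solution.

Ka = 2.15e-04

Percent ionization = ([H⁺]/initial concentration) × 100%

Using Ka equilibrium: x² + Ka×x - Ka×C = 0. Solving: [H⁺] = 9.7292e-03. Percent = (9.7292e-03/0.45) × 100

Percent ionization = 2.16%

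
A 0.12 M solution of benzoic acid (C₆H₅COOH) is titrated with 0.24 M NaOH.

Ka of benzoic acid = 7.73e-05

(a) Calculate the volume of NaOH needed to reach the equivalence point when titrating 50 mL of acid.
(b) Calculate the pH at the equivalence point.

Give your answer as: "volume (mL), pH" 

moles acid = 0.12 × 50/1000 = 0.006 mol; V_base = moles/0.24 × 1000 = 25.0 mL. At equivalence only the conjugate base is present: [A⁻] = 0.006/0.075 = 8.0000e-02 M. Kb = Kw/Ka = 1.29e-10; [OH⁻] = √(Kb × [A⁻]) = 3.2170e-06; pOH = 5.49; pH = 14 - pOH = 8.51.

V = 25.0 mL, pH = 8.51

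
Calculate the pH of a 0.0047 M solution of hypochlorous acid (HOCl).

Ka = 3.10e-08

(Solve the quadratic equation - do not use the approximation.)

x² + Ka×x - Ka×C = 0. Using quadratic formula: [H⁺] = 1.2055e-05

pH = 4.92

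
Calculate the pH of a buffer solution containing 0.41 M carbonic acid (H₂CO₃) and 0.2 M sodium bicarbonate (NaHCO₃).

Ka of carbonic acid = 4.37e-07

pKa = -log(4.37e-07) = 6.36. pH = pKa + log([A⁻]/[HA]) = 6.36 + log(0.2/0.41)

pH = 6.05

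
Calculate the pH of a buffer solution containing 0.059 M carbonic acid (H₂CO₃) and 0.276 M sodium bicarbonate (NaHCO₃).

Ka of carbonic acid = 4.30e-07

pKa = -log(4.30e-07) = 6.37. pH = pKa + log([A⁻]/[HA]) = 6.37 + log(0.276/0.059)

pH = 7.04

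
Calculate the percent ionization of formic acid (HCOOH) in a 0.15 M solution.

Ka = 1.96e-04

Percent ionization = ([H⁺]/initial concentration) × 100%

Using Ka equilibrium: x² + Ka×x - Ka×C = 0. Solving: [H⁺] = 5.3251e-03. Percent = (5.3251e-03/0.15) × 100

Percent ionization = 3.55%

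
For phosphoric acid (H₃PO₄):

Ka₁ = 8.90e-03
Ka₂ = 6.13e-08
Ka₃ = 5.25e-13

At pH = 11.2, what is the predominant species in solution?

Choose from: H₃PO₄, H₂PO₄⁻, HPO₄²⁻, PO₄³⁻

pKa₁ = 2.05, pKa₂ = 7.21, pKa₃ = 12.28. For a polyprotic acid the predominant species crosses at each pKa: below pKa_n the protonated form dominates, above it the deprotonated form does. At pH = 11.2, the predominant species is HPO₄²⁻.

HPO₄²⁻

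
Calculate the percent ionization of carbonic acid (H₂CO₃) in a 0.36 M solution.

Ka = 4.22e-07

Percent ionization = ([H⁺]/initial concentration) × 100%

Using Ka equilibrium: x² + Ka×x - Ka×C = 0. Solving: [H⁺] = 3.8956e-04. Percent = (3.8956e-04/0.36) × 100

Percent ionization = 0.108%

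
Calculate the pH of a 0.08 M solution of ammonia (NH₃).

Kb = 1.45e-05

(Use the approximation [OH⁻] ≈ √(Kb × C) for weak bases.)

[OH⁻] = √(Kb × C) = √(1.45e-05 × 0.08) = 1.0770e-03. pOH = 2.97, pH = 14 - pOH

pH = 11.03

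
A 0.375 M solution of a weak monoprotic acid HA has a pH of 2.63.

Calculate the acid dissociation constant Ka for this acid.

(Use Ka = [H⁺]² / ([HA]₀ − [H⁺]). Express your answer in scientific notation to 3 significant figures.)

[H⁺] = 10^(−pH) = 10^(−2.63) = 2.344e-03 M. For HA ⇌ H⁺ + A⁻, Ka = [H⁺][A⁻]/[HA] = [H⁺]² / ([HA]₀ − [H⁺]) = (2.344e-03)² / (0.375 − 2.344e-03) = 1.47e-05.

K_a = 1.47e-05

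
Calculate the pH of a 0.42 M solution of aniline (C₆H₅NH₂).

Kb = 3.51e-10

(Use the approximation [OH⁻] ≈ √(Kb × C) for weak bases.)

[OH⁻] = √(Kb × C) = √(3.51e-10 × 0.42) = 1.2142e-05. pOH = 4.92, pH = 14 - pOH

pH = 9.08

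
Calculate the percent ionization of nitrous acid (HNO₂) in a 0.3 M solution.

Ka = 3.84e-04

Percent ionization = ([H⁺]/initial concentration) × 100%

Using Ka equilibrium: x² + Ka×x - Ka×C = 0. Solving: [H⁺] = 1.0543e-02. Percent = (1.0543e-02/0.3) × 100

Percent ionization = 3.51%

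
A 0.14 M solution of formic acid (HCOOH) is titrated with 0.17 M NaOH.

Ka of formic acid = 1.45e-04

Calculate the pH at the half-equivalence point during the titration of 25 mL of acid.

At half-equivalence [HA] = [A⁻], so Henderson-Hasselbalch gives pH = pKa = -log(1.45e-04) = 3.84.

pH = pKa = 3.84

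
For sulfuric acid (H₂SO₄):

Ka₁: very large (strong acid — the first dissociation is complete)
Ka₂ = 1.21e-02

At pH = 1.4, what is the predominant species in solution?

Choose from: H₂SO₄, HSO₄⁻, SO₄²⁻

The first dissociation is complete, so H₂SO₄ itself is never the predominant species in water; pKa₂ = -log(1.21e-02) = 1.92. For a polyprotic acid the predominant species crosses at each pKa: below pKa_n the protonated form dominates, above it the deprotonated form does. At pH = 1.4, the predominant species is HSO₄⁻.

HSO₄⁻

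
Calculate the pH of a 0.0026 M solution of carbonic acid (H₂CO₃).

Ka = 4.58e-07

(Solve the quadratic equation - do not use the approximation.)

x² + Ka×x - Ka×C = 0. Using quadratic formula: [H⁺] = 3.4280e-05

pH = 4.46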